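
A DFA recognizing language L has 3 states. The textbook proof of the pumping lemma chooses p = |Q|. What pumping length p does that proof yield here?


Pumping lemma for regular languages (standard proof):
Take p = |Q|, the number of DFA states.
Any string of length >= |Q| passes through |Q|+1 states while reading its first |Q| symbols,
so by pigeonhole some state repeats, giving the loop that can be pumped.
Here |Q| = 3
Therefore the proof uses p = 3

3


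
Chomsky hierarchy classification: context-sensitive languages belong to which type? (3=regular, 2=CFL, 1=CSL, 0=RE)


Chomsky hierarchy levels:
  Type 3: Regular (DFA/NFA/regex)
  Type 2: Context-free (PDA)
  Type 1: Context-sensitive
  Type 0: Recursively enumerable (TM)
'context-sensitive' corresponds to Type 1

1


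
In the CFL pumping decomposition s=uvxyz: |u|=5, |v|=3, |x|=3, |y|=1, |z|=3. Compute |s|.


|s| = |u| + |v| + |x| + |y| + |z|
= 5 + 3 + 3 + 1 + 3
= 8 + 3 + 4
= 11 + 4
= 15

15


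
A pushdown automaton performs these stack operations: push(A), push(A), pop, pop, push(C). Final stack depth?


Tracing stack operations:
  push(A) -> stack = [A], depth=1
  push(A) -> stack = [A,A], depth=2
  pop -> removed A, stack = [A], depth=1
  pop -> removed A, stack = [], depth=0
  push(C) -> stack = [C], depth=1
Final depth = 1

1


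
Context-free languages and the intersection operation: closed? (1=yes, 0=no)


CFL closure properties:
  Closed under: union, concatenation, Kleene star
  NOT closed under: intersection, complement
Operation 'intersection' is in not-closed list -> No (not closed)

0


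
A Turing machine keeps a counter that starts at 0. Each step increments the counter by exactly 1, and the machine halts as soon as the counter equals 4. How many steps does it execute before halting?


Counter starts at 0. Counting sequence:
  Step 1: counter = 1
  Step 2: counter = 2
  Step 3: counter = 3
  Step 4: counter = 4
Counter reached 4 -> halt
Total steps = 4

4


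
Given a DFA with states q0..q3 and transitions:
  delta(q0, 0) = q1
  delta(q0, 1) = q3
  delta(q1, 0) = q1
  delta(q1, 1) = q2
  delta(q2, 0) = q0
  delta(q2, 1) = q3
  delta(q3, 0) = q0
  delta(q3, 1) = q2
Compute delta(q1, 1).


Looking up transition function:
delta(q1, 1) in the table
Row: q1, Column: 1
Result: q2

q2


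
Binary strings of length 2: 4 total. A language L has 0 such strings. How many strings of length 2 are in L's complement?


Alphabet: {0,1}
String length: 2
Total strings of length 2 = 2^2 = 4
Strings in L = 0
Complement = total - |L|
= 4 - 0
= 4

4


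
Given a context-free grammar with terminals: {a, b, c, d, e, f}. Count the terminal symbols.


Terminal symbols: a, b, c, d, e, f
Counting each: a (#1), b (#2), c (#3), d (#4), e (#5), f (#6)
Total = 6

6


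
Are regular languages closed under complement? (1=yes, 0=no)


Regular languages are closed under:
- Union (DFA product construction)
- Intersection (DFA product construction)
- Complement (swap accept/reject states)
- Concatenation (NFA construction)
- Kleene star (NFA construction)
complement is in this list
Therefore: closed

1


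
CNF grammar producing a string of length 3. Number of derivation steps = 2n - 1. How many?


Chomsky Normal Form derivation:
String length n = 3
Each step either:
  - Splits a nonterminal into two (n-1 such steps)
  - Converts a nonterminal to terminal (n such steps)
Total = (n-1) + n = 2n - 1
= 2(3) - 1
= 6 - 1
= 5

5


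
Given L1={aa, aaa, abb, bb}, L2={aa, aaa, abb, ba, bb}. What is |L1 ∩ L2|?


L1 = {aa, aaa, abb, bb}
L2 = {aa, aaa, abb, ba, bb}
Checking each string in L1 against L2:
  'aa': in L2? Yes
  'aaa': in L2? Yes
  'abb': in L2? Yes
  'bb': in L2? Yes
Intersection = {aa, aaa, abb, bb}
|L1 ∩ L2| = 4

4


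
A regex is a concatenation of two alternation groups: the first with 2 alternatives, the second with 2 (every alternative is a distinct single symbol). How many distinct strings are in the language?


First group: 2 alternatives
Second group: 2 alternatives
Concatenation: each choice from group 1 pairs with each from group 2
Total = 2 x 2 = 4

4


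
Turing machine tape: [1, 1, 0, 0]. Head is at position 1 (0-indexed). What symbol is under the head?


Tape: [1, 1, 0, 0]
Positions: 0 1 2 3
Values:    1 1 0 0
Head at position 1
tape[1] = 1

1


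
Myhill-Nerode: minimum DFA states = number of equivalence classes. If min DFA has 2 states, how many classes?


Myhill-Nerode theorem:
Number of equivalence classes = number of states in minimal DFA
Minimal DFA states = 2
Therefore equivalence classes = 2

2


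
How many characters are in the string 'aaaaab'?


String: 'aaaaab'
Counting characters:
  'a' appears 5 time(s)
  'b' appears 1 time(s)
Total length = 5 + 1 = 6

6


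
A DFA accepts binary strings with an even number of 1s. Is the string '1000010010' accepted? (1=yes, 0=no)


DFA has 2 states: q_even (start, accept=yes) and q_odd
Processing string '1000010010' character by character:
  Position 0: read '1', 1-count=1 -> q_odd
  Position 1: read '0', 1-count=1 -> q_odd (no change)
  Position 2: read '0', 1-count=1 -> q_odd (no change)
  Position 3: read '0', 1-count=1 -> q_odd (no change)
  Position 4: read '0', 1-count=1 -> q_odd (no change)
  Position 5: read '1', 1-count=2 -> q_even
  Position 6: read '0', 1-count=2 -> q_even (no change)
  Position 7: read '0', 1-count=2 -> q_even (no change)
  Position 8: read '1', 1-count=3 -> q_odd
  Position 9: read '0', 1-count=3 -> q_odd (no change)
Final state: q_odd, total 1s = 3 (odd); the DFA requires an even count -> reject

0


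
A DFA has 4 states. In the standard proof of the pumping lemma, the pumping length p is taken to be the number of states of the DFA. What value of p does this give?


Pumping lemma for regular languages (standard proof):
Take p = |Q|, the number of DFA states.
Any string of length >= |Q| passes through |Q|+1 states while reading its first |Q| symbols,
so by pigeonhole some state repeats, giving the loop that can be pumped.
Here |Q| = 4
Therefore the proof uses p = 4

4


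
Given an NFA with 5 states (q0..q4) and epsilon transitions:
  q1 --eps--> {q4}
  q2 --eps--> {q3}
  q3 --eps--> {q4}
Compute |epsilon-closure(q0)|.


Starting from q0
Initialize closure = {q0}
q0 has no outgoing epsilon transitions -> nothing to add
Final closure: {q0}
Size = 1

1


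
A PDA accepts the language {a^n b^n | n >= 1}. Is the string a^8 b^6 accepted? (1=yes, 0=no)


Language requires equal numbers of a's and b's
PDA pushes for each 'a', pops for each 'b'
Number of a's = 8
Number of b's = 6
8 != 6 -> Reject

0


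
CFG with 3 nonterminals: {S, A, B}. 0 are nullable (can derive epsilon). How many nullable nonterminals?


Nonterminals: {S, A, B}
A nonterminal is nullable if it can derive epsilon
Counting nullable nonterminals: 0
Total nullable = 0

0


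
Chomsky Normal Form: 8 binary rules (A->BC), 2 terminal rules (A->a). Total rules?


CNF allows two rule forms:
  A -> BC (binary): 8 rules
  A -> a (terminal): 2 rules
Total = 8 + 2 = 10

10


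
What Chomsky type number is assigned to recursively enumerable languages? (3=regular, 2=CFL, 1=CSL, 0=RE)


Chomsky hierarchy levels:
  Type 3: Regular (DFA/NFA/regex)
  Type 2: Context-free (PDA)
  Type 1: Context-sensitive
  Type 0: Recursively enumerable (TM)
'recursively enumerable' corresponds to Type 0

0


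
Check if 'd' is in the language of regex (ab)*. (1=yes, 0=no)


Pattern: (ab)*
String: 'd'
Pattern requires: zero or more repetitions of 'ab'
Length 1 is odd -> cannot be (ab)* -> no match
Result: 0

0


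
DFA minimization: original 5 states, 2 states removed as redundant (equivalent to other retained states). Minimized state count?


Original DFA: 5 states
Redundant states removed: 2
Minimized states = original - removed
= 5 - 2
= 3

3


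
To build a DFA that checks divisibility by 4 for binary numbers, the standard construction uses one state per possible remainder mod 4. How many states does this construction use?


Divisibility by 4 is tracked via the remainder mod 4: 0, 1, ..., 3
The construction assigns one state to each remainder
Number of remainders = 4

4


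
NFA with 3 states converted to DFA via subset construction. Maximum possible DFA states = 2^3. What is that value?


NFA has 3 states
Subset construction: each DFA state = subset of NFA states
Maximum subsets = 2^3
2^3 = 8

8


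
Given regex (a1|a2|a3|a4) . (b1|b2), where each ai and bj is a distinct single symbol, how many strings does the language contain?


First group: 4 alternatives
Second group: 2 alternatives
Concatenation: each choice from group 1 pairs with each from group 2
Total = 4 x 2 = 8

8


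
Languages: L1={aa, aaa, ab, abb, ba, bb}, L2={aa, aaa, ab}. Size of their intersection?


L1 = {aa, aaa, ab, abb, ba, bb}
L2 = {aa, aaa, ab}
Checking each string in L1 against L2:
  'aa': in L2? Yes
  'aaa': in L2? Yes
  'ab': in L2? Yes
  'abb': in L2? No
  'ba': in L2? No
  'bb': in L2? No
Intersection = {aa, aaa, ab}
|L1 ∩ L2| = 3

3


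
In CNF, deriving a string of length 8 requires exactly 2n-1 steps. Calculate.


Chomsky Normal Form derivation:
String length n = 8
Each step either:
  - Splits a nonterminal into two (n-1 such steps)
  - Converts a nonterminal to terminal (n such steps)
Total = (n-1) + n = 2n - 1
= 2(8) - 1
= 16 - 1
= 15

15


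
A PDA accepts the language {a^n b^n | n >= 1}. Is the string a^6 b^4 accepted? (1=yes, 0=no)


Language requires equal numbers of a's and b's
PDA pushes for each 'a', pops for each 'b'
Number of a's = 6
Number of b's = 4
6 != 4 -> Reject

0


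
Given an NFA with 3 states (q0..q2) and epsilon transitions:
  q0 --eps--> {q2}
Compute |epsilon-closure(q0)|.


Starting from q0
Initialize closure = {q0}
Follow epsilon from q0 -> add q2
Final closure: {q0, q2}
Size = 2

2


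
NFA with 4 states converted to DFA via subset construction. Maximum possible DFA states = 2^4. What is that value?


NFA has 4 states
Subset construction: each DFA state = subset of NFA states
Maximum subsets = 2^4
2^4 = 16

16


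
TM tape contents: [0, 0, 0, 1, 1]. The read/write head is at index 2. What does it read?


Tape: [0, 0, 0, 1, 1]
Positions: 0 1 2 3 4
Values:    0 0 0 1 1
Head at position 2
tape[2] = 0

0


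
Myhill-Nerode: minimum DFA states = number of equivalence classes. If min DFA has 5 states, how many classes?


Myhill-Nerode theorem:
Number of equivalence classes = number of states in minimal DFA
Minimal DFA states = 5
Therefore equivalence classes = 5

5


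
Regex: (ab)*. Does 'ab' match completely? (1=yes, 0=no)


Pattern: (ab)*
String: 'ab'
Pattern requires: zero or more repetitions of 'ab'
Pairs: ['ab']
All pairs are 'ab'? Yes
Result: 1

1


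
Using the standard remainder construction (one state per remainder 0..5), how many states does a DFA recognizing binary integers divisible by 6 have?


Divisibility by 6 is tracked via the remainder mod 6: 0, 1, ..., 5
The construction assigns one state to each remainder
Number of remainders = 6

6


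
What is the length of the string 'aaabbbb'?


String: 'aaabbbb'
Counting characters:
  'a' appears 3 time(s)
  'b' appears 4 time(s)
Total length = 3 + 4 = 7

7


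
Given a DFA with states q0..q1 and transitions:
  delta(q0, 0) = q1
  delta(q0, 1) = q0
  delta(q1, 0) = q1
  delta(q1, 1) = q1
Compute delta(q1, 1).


Looking up transition function:
delta(q1, 1) in the table
Row: q1, Column: 1
Result: q1

q1


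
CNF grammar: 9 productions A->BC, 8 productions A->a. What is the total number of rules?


CNF allows two rule forms:
  A -> BC (binary): 9 rules
  A -> a (terminal): 8 rules
Total = 9 + 8 = 17

17


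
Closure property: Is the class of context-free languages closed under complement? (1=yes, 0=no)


CFL closure properties:
  Closed under: union, concatenation, Kleene star
  NOT closed under: intersection, complement
Operation 'complement' is in not-closed list -> No (not closed)

0


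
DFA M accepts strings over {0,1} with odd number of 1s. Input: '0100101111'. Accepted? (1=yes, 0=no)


DFA has 2 states: q_even (start, accept=no) and q_odd
Processing string '0100101111' character by character:
  Position 0: read '0', 1-count=0 -> q_even (no change)
  Position 1: read '1', 1-count=1 -> q_odd
  Position 2: read '0', 1-count=1 -> q_odd (no change)
  Position 3: read '0', 1-count=1 -> q_odd (no change)
  Position 4: read '1', 1-count=2 -> q_even
  Position 5: read '0', 1-count=2 -> q_even (no change)
  Position 6: read '1', 1-count=3 -> q_odd
  Position 7: read '1', 1-count=4 -> q_even
  Position 8: read '1', 1-count=5 -> q_odd
  Position 9: read '1', 1-count=6 -> q_even
Final state: q_even, total 1s = 6 (even); the DFA requires an odd count -> reject

0


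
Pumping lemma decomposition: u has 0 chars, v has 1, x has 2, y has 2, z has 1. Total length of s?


|s| = |u| + |v| + |x| + |y| + |z|
= 0 + 1 + 2 + 2 + 1
= 1 + 2 + 3
= 3 + 3
= 6

6


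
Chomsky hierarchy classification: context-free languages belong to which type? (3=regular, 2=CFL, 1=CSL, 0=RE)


Chomsky hierarchy levels:
  Type 3: Regular (DFA/NFA/regex)
  Type 2: Context-free (PDA)
  Type 1: Context-sensitive
  Type 0: Recursively enumerable (TM)
'context-free' corresponds to Type 2

2


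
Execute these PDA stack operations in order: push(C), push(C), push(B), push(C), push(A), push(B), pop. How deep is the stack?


Tracing stack operations:
  push(C) -> stack = [C], depth=1
  push(C) -> stack = [C,C], depth=2
  push(B) -> stack = [C,C,B], depth=3
  push(C) -> stack = [C,C,B,C], depth=4
  push(A) -> stack = [C,C,B,C,A], depth=5
  push(B) -> stack = [C,C,B,C,A,B], depth=6
  pop -> removed B, stack = [C,C,B,C,A], depth=5
Final depth = 5

5


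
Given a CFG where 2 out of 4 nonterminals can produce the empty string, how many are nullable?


Nonterminals: {S, A, B, C}
A nonterminal is nullable if it can derive epsilon
Counting nullable nonterminals: 2
Total nullable = 2

2


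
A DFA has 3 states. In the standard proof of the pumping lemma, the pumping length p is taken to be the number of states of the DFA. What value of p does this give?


Pumping lemma for regular languages (standard proof):
Take p = |Q|, the number of DFA states.
Any string of length >= |Q| passes through |Q|+1 states while reading its first |Q| symbols,
so by pigeonhole some state repeats, giving the loop that can be pumped.
Here |Q| = 3
Therefore the proof uses p = 3

3


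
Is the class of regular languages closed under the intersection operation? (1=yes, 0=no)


Regular languages are closed under:
- Union (DFA product construction)
- Intersection (DFA product construction)
- Complement (swap accept/reject states)
- Concatenation (NFA construction)
- Kleene star (NFA construction)
intersection is in this list
Therefore: closed

1


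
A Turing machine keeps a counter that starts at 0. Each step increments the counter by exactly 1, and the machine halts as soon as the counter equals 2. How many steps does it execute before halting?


Counter starts at 0. Counting sequence:
  Step 1: counter = 1
  Step 2: counter = 2
Counter reached 2 -> halt
Total steps = 2

2


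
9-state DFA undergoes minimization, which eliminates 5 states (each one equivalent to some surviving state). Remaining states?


Original DFA: 9 states
Redundant states removed: 5
Minimized states = original - removed
= 9 - 5
= 4

4


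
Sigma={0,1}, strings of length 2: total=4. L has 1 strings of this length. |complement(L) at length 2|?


Alphabet: {0,1}
String length: 2
Total strings of length 2 = 2^2 = 4
Strings in L = 1
Complement = total - |L|
= 4 - 1
= 3

3


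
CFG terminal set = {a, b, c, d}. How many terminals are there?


Terminal symbols: a, b, c, d
Counting each: a (#1), b (#2), c (#3), d (#4)
Total = 4

4


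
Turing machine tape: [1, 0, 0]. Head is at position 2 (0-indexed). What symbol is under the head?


Tape: [1, 0, 0]
Positions: 0 1 2
Values:    1 0 0
Head at position 2
tape[2] = 0

0


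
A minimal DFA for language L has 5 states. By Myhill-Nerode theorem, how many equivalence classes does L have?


Myhill-Nerode theorem:
Number of equivalence classes = number of states in minimal DFA
Minimal DFA states = 5
Therefore equivalence classes = 5

5


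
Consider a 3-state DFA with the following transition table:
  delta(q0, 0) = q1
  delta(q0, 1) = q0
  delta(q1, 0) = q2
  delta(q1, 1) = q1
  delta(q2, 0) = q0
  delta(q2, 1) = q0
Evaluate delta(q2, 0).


Looking up transition function:
delta(q2, 0) in the table
Row: q2, Column: 0
Result: q0

q0


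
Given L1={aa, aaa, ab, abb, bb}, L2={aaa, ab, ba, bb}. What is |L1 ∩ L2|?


L1 = {aa, aaa, ab, abb, bb}
L2 = {aaa, ab, ba, bb}
Checking each string in L1 against L2:
  'aa': in L2? No
  'aaa': in L2? Yes
  'ab': in L2? Yes
  'abb': in L2? No
  'bb': in L2? Yes
Intersection = {aaa, ab, bb}
|L1 ∩ L2| = 3

3


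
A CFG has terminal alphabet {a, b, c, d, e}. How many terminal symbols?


Terminal symbols: a, b, c, d, e
Counting each: a (#1), b (#2), c (#3), d (#4), e (#5)
Total = 5

5


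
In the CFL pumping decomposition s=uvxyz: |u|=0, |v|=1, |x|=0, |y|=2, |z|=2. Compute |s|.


|s| = |u| + |v| + |x| + |y| + |z|
= 0 + 1 + 0 + 2 + 2
= 1 + 0 + 4
= 1 + 4
= 5

5


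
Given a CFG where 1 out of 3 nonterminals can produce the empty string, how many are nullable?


Nonterminals: {S, A, B}
A nonterminal is nullable if it can derive epsilon
Counting nullable nonterminals: 1
Total nullable = 1

1


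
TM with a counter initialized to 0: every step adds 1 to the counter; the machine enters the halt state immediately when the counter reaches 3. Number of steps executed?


Counter starts at 0. Counting sequence:
  Step 1: counter = 1
  Step 2: counter = 2
  Step 3: counter = 3
Counter reached 3 -> halt
Total steps = 3

3


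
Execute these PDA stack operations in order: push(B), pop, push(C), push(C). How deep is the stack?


Tracing stack operations:
  push(B) -> stack = [B], depth=1
  pop -> removed B, stack = [], depth=0
  push(C) -> stack = [C], depth=1
  push(C) -> stack = [C,C], depth=2
Final depth = 2

2


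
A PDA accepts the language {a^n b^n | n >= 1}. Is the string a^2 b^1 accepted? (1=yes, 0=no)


Language requires equal numbers of a's and b's
PDA pushes for each 'a', pops for each 'b'
Number of a's = 2
Number of b's = 1
2 != 1 -> Reject

0


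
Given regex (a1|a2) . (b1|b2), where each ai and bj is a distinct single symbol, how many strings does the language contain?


First group: 2 alternatives
Second group: 2 alternatives
Concatenation: each choice from group 1 pairs with each from group 2
Total = 2 x 2 = 4

4


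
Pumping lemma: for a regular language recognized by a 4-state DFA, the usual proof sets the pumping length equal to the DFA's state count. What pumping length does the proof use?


Pumping lemma for regular languages (standard proof):
Take p = |Q|, the number of DFA states.
Any string of length >= |Q| passes through |Q|+1 states while reading its first |Q| symbols,
so by pigeonhole some state repeats, giving the loop that can be pumped.
Here |Q| = 4
Therefore the proof uses p = 4

4


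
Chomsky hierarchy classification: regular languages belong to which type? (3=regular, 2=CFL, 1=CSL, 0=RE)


Chomsky hierarchy levels:
  Type 3: Regular (DFA/NFA/regex)
  Type 2: Context-free (PDA)
  Type 1: Context-sensitive
  Type 0: Recursively enumerable (TM)
'regular' corresponds to Type 3

3


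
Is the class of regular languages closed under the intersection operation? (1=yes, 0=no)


Regular languages are closed under:
- Union (DFA product construction)
- Intersection (DFA product construction)
- Complement (swap accept/reject states)
- Concatenation (NFA construction)
- Kleene star (NFA construction)
intersection is in this list
Therefore: closed

1


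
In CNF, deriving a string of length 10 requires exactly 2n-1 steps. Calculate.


Chomsky Normal Form derivation:
String length n = 10
Each step either:
  - Splits a nonterminal into two (n-1 such steps)
  - Converts a nonterminal to terminal (n such steps)
Total = (n-1) + n = 2n - 1
= 2(10) - 1
= 20 - 1
= 19

19


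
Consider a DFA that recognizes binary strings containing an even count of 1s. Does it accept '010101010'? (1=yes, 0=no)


DFA has 2 states: q_even (start, accept=yes) and q_odd
Processing string '010101010' character by character:
  Position 0: read '0', 1-count=0 -> q_even (no change)
  Position 1: read '1', 1-count=1 -> q_odd
  Position 2: read '0', 1-count=1 -> q_odd (no change)
  Position 3: read '1', 1-count=2 -> q_even
  Position 4: read '0', 1-count=2 -> q_even (no change)
  Position 5: read '1', 1-count=3 -> q_odd
  Position 6: read '0', 1-count=3 -> q_odd (no change)
  Position 7: read '1', 1-count=4 -> q_even
  Position 8: read '0', 1-count=4 -> q_even (no change)
Final state: q_even, total 1s = 4 (even); the DFA requires an even count -> accept

1


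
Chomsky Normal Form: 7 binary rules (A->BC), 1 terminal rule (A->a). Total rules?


CNF allows two rule forms:
  A -> BC (binary): 7 rules
  A -> a (terminal): 1 rule
Total = 7 + 1 = 8

8


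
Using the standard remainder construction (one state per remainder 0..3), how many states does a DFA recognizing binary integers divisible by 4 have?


Divisibility by 4 is tracked via the remainder mod 4: 0, 1, ..., 3
The construction assigns one state to each remainder
Number of remainders = 4

4


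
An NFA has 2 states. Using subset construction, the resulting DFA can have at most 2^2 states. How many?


NFA has 2 states
Subset construction: each DFA state = subset of NFA states
Maximum subsets = 2^2
2^2 = 4

4


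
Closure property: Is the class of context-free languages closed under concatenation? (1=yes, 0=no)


CFL closure properties:
  Closed under: union, concatenation, Kleene star
  NOT closed under: intersection, complement
Operation 'concatenation' is in closed list -> Yes (closed)

1


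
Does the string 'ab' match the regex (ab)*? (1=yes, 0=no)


Pattern: (ab)*
String: 'ab'
Pattern requires: zero or more repetitions of 'ab'
Pairs: ['ab']
All pairs are 'ab'? Yes
Result: 1

1


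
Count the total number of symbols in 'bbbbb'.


String: 'bbbbb'
Counting characters:
  'b' appears 5 time(s)
Total length = 0 + 5 = 5

5


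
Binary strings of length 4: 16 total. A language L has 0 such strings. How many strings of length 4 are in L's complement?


Alphabet: {0,1}
String length: 4
Total strings of length 4 = 2^4 = 16
Strings in L = 0
Complement = total - |L|
= 16 - 0
= 16

16


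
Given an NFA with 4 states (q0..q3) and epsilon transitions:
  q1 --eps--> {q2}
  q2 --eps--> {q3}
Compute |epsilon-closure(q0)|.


Starting from q0
Initialize closure = {q0}
q0 has no outgoing epsilon transitions -> nothing to add
Final closure: {q0}
Size = 1

1


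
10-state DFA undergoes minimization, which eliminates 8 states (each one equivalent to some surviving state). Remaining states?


Original DFA: 10 states
Redundant states removed: 8
Minimized states = original - removed
= 10 - 8
= 2

2


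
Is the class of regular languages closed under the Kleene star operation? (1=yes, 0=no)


Regular languages are closed under:
- Union (DFA product construction)
- Intersection (DFA product construction)
- Complement (swap accept/reject states)
- Concatenation (NFA construction)
- Kleene star (NFA construction)
Kleene star is in this list
Therefore: closed

1


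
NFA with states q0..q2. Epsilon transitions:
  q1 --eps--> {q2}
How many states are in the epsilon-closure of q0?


Starting from q0
Initialize closure = {q0}
q0 has no outgoing epsilon transitions -> nothing to add
Final closure: {q0}
Size = 1

1


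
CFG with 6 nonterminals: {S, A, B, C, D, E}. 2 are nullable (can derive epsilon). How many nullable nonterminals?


Nonterminals: {S, A, B, C, D, E}
A nonterminal is nullable if it can derive epsilon
Counting nullable nonterminals: 2
Total nullable = 2

2


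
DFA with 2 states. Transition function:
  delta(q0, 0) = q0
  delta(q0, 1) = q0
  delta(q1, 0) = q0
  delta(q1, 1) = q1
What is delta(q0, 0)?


Looking up transition function:
delta(q0, 0) in the table
Row: q0, Column: 0
Result: q0

q0


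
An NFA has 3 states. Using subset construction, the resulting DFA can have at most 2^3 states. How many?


NFA has 3 states
Subset construction: each DFA state = subset of NFA states
Maximum subsets = 2^3
2^3 = 8

8


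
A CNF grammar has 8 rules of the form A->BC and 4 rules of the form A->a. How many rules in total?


CNF allows two rule forms:
  A -> BC (binary): 8 rules
  A -> a (terminal): 4 rules
Total = 8 + 4 = 12

12


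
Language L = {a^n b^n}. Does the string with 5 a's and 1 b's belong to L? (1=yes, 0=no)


Language requires equal numbers of a's and b's
PDA pushes for each 'a', pops for each 'b'
Number of a's = 5
Number of b's = 1
5 != 1 -> Reject

0


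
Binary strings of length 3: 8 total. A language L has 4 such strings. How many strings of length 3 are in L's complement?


Alphabet: {0,1}
String length: 3
Total strings of length 3 = 2^3 = 8
Strings in L = 4
Complement = total - |L|
= 8 - 4
= 4

4


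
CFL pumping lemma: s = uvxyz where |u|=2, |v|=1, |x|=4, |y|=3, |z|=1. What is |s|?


|s| = |u| + |v| + |x| + |y| + |z|
= 2 + 1 + 4 + 3 + 1
= 3 + 4 + 4
= 7 + 4
= 11

11


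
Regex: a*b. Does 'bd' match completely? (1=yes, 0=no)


Pattern: a*b
String: 'bd'
Pattern requires: zero or more 'a's followed by exactly one 'b'
Found 0 leading 'a's
Remaining: 'bd'
Remaining is not 'b' -> no match
Result: 0

0


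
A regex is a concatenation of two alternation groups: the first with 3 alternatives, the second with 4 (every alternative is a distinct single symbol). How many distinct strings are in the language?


First group: 3 alternatives
Second group: 4 alternatives
Concatenation: each choice from group 1 pairs with each from group 2
Total = 3 x 4 = 12

12


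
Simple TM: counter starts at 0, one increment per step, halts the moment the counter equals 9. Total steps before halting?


Counter starts at 0. Counting sequence:
  Step 1: counter = 1
  Step 2: counter = 2
  Step 3: counter = 3
  Step 4: counter = 4
  Step 5: counter = 5
  Step 6: counter = 6
  ...
  Step 9: counter = 9
Counter reached 9 -> halt
Total steps = 9

9


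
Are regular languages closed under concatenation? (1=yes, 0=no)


Regular languages are closed under all standard operations:
- Union: Yes (product construction)
- Intersection: Yes (product construction)
- Complement: Yes (swap accept/reject)
- Concatenation: Yes (NFA construction)
Operation: concatenation -> Closed

1


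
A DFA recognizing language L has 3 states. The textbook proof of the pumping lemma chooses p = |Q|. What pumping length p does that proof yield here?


Pumping lemma for regular languages (standard proof):
Take p = |Q|, the number of DFA states.
Any string of length >= |Q| passes through |Q|+1 states while reading its first |Q| symbols,
so by pigeonhole some state repeats, giving the loop that can be pumped.
Here |Q| = 3
Therefore the proof uses p = 3

3


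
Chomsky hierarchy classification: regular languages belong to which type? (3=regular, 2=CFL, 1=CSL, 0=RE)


Chomsky hierarchy levels:
  Type 3: Regular (DFA/NFA/regex)
  Type 2: Context-free (PDA)
  Type 1: Context-sensitive
  Type 0: Recursively enumerable (TM)
'regular' corresponds to Type 3

3


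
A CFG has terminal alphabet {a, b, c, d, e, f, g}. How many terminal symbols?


Terminal symbols: a, b, c, d, e, f, g
Counting each: a (#1), b (#2), c (#3), d (#4), e (#5), f (#6), g (#7)
Total = 7

7


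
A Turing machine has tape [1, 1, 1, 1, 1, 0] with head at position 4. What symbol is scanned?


Tape: [1, 1, 1, 1, 1, 0]
Positions: 0 1 2 3 4 5
Values:    1 1 1 1 1 0
Head at position 4
tape[4] = 1

1


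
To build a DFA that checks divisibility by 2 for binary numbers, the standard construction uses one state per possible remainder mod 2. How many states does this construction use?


Divisibility by 2 is tracked via the remainder mod 2: 0, 1, ..., 1
The construction assigns one state to each remainder
Number of remainders = 2

2


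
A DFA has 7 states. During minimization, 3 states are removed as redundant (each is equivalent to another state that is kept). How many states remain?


Original DFA: 7 states
Redundant states removed: 3
Minimized states = original - removed
= 7 - 3
= 4

4


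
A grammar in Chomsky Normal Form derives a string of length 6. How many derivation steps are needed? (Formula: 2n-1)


Chomsky Normal Form derivation:
String length n = 6
Each step either:
  - Splits a nonterminal into two (n-1 such steps)
  - Converts a nonterminal to terminal (n such steps)
Total = (n-1) + n = 2n - 1
= 2(6) - 1
= 12 - 1
= 11

11


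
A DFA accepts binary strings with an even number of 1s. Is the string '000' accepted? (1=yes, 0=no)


DFA has 2 states: q_even (start, accept=yes) and q_odd
Processing string '000' character by character:
  Position 0: read '0', 1-count=0 -> q_even (no change)
  Position 1: read '0', 1-count=0 -> q_even (no change)
  Position 2: read '0', 1-count=0 -> q_even (no change)
Final state: q_even, total 1s = 0 (even); the DFA requires an even count -> accept

1


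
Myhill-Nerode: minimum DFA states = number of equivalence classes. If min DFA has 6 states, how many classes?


Myhill-Nerode theorem:
Number of equivalence classes = number of states in minimal DFA
Minimal DFA states = 6
Therefore equivalence classes = 6

6


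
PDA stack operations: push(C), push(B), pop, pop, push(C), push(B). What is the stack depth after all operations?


Tracing stack operations:
  push(C) -> stack = [C], depth=1
  push(B) -> stack = [C,B], depth=2
  pop -> removed B, stack = [C], depth=1
  pop -> removed C, stack = [], depth=0
  push(C) -> stack = [C], depth=1
  push(B) -> stack = [C,B], depth=2
Final depth = 2

2


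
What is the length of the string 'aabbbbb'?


String: 'aabbbbb'
Counting characters:
  'a' appears 2 time(s)
  'b' appears 5 time(s)
Total length = 2 + 5 = 7

7


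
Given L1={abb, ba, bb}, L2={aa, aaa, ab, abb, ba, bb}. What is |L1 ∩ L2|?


L1 = {abb, ba, bb}
L2 = {aa, aaa, ab, abb, ba, bb}
Checking each string in L1 against L2:
  'abb': in L2? Yes
  'ba': in L2? Yes
  'bb': in L2? Yes
Intersection = {abb, ba, bb}
|L1 ∩ L2| = 3

3


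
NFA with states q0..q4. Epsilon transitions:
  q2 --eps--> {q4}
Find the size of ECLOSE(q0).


Starting from q0
Initialize closure = {q0}
q0 has no outgoing epsilon transitions -> nothing to add
Final closure: {q0}
Size = 1

1


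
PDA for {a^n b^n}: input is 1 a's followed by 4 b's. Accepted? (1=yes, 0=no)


Language requires equal numbers of a's and b's
PDA pushes for each 'a', pops for each 'b'
Number of a's = 1
Number of b's = 4
1 != 4 -> Reject

0


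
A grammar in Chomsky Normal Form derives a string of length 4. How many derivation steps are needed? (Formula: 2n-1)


Chomsky Normal Form derivation:
String length n = 4
Each step either:
  - Splits a nonterminal into two (n-1 such steps)
  - Converts a nonterminal to terminal (n such steps)
Total = (n-1) + n = 2n - 1
= 2(4) - 1
= 8 - 1
= 7

7


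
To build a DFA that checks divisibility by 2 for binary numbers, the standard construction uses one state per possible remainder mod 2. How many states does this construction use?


Divisibility by 2 is tracked via the remainder mod 2: 0, 1, ..., 1
The construction assigns one state to each remainder
Number of remainders = 2

2


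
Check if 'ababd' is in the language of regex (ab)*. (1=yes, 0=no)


Pattern: (ab)*
String: 'ababd'
Pattern requires: zero or more repetitions of 'ab'
Length 5 is odd -> cannot be (ab)* -> no match
Result: 0

0


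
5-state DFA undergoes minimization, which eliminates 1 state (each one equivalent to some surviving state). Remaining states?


Original DFA: 5 states
Redundant states removed: 1
Minimized states = original - removed
= 5 - 1
= 4

4


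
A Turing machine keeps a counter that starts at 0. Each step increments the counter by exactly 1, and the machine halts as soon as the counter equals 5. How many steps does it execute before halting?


Counter starts at 0. Counting sequence:
  Step 1: counter = 1
  Step 2: counter = 2
  Step 3: counter = 3
  Step 4: counter = 4
  Step 5: counter = 5
Counter reached 5 -> halt
Total steps = 5

5


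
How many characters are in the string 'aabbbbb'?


String: 'aabbbbb'
Counting characters:
  'a' appears 2 time(s)
  'b' appears 5 time(s)
Total length = 2 + 5 = 7

7


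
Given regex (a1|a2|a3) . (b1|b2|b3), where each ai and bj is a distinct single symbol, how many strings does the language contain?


First group: 3 alternatives
Second group: 3 alternatives
Concatenation: each choice from group 1 pairs with each from group 2
Total = 3 x 3 = 9

9


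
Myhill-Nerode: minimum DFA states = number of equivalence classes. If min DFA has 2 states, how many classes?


Myhill-Nerode theorem:
Number of equivalence classes = number of states in minimal DFA
Minimal DFA states = 2
Therefore equivalence classes = 2

2


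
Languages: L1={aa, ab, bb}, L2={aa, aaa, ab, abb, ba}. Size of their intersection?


L1 = {aa, ab, bb}
L2 = {aa, aaa, ab, abb, ba}
Checking each string in L1 against L2:
  'aa': in L2? Yes
  'ab': in L2? Yes
  'bb': in L2? No
Intersection = {aa, ab}
|L1 ∩ L2| = 2

2


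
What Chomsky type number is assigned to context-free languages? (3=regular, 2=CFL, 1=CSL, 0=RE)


Chomsky hierarchy levels:
  Type 3: Regular (DFA/NFA/regex)
  Type 2: Context-free (PDA)
  Type 1: Context-sensitive
  Type 0: Recursively enumerable (TM)
'context-free' corresponds to Type 2

2


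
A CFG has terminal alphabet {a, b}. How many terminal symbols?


Terminal symbols: a, b
Counting each: a (#1), b (#2)
Total = 2

2


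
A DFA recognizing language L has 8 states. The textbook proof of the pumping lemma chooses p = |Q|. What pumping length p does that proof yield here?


Pumping lemma for regular languages (standard proof):
Take p = |Q|, the number of DFA states.
Any string of length >= |Q| passes through |Q|+1 states while reading its first |Q| symbols,
so by pigeonhole some state repeats, giving the loop that can be pumped.
Here |Q| = 8
Therefore the proof uses p = 8

8


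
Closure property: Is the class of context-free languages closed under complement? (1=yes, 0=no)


CFL closure properties:
  Closed under: union, concatenation, Kleene star
  NOT closed under: intersection, complement
Operation 'complement' is in not-closed list -> No (not closed)

0


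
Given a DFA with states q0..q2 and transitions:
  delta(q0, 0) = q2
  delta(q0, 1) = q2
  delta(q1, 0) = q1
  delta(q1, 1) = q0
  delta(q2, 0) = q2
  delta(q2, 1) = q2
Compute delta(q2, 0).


Looking up transition function:
delta(q2, 0) in the table
Row: q2, Column: 0
Result: q2

q2


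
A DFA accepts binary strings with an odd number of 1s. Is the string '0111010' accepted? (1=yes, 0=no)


DFA has 2 states: q_even (start, accept=no) and q_odd
Processing string '0111010' character by character:
  Position 0: read '0', 1-count=0 -> q_even (no change)
  Position 1: read '1', 1-count=1 -> q_odd
  Position 2: read '1', 1-count=2 -> q_even
  Position 3: read '1', 1-count=3 -> q_odd
  Position 4: read '0', 1-count=3 -> q_odd (no change)
  Position 5: read '1', 1-count=4 -> q_even
  Position 6: read '0', 1-count=4 -> q_even (no change)
Final state: q_even, total 1s = 4 (even); the DFA requires an odd count -> reject

0


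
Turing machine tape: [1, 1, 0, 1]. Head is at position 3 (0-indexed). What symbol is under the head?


Tape: [1, 1, 0, 1]
Positions: 0 1 2 3
Values:    1 1 0 1
Head at position 3
tape[3] = 1

1


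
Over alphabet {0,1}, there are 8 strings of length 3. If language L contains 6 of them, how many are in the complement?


Alphabet: {0,1}
String length: 3
Total strings of length 3 = 2^3 = 8
Strings in L = 6
Complement = total - |L|
= 8 - 6
= 2

2


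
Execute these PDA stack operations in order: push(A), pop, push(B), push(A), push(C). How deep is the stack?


Tracing stack operations:
  push(A) -> stack = [A], depth=1
  pop -> removed A, stack = [], depth=0
  push(B) -> stack = [B], depth=1
  push(A) -> stack = [B,A], depth=2
  push(C) -> stack = [B,A,C], depth=3
Final depth = 3

3


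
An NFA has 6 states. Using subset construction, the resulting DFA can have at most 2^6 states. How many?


NFA has 6 states
Subset construction: each DFA state = subset of NFA states
Maximum subsets = 2^6
2^6 = 64

64


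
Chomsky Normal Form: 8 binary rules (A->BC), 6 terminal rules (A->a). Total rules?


CNF allows two rule forms:
  A -> BC (binary): 8 rules
  A -> a (terminal): 6 rules
Total = 8 + 6 = 14

14


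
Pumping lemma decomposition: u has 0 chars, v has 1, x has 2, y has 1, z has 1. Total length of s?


|s| = |u| + |v| + |x| + |y| + |z|
= 0 + 1 + 2 + 1 + 1
= 1 + 2 + 2
= 3 + 2
= 5

5


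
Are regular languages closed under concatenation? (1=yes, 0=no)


Regular languages are closed under:
- Union (DFA product construction)
- Intersection (DFA product construction)
- Complement (swap accept/reject states)
- Concatenation (NFA construction)
- Kleene star (NFA construction)
concatenation is in this list
Therefore: closed

1


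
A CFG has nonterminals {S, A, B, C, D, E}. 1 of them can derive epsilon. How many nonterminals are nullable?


Nonterminals: {S, A, B, C, D, E}
A nonterminal is nullable if it can derive epsilon
Counting nullable nonterminals: 1
Total nullable = 1

1


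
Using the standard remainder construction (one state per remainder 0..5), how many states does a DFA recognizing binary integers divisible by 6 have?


Divisibility by 6 is tracked via the remainder mod 6: 0, 1, ..., 5
The construction assigns one state to each remainder
Number of remainders = 6

6


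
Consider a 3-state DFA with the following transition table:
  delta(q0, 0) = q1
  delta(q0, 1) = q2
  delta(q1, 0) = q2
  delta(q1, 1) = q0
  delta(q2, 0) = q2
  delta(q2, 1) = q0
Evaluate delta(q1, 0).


Looking up transition function:
delta(q1, 0) in the table
Row: q1, Column: 0
Result: q2

q2


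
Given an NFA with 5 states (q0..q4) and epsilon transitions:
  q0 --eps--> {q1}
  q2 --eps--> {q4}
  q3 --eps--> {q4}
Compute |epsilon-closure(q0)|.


Starting from q0
Initialize closure = {q0}
Follow epsilon from q0 -> add q1
Final closure: {q0, q1}
Size = 2

2


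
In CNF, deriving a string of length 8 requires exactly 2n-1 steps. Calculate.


Chomsky Normal Form derivation:
String length n = 8
Each step either:
  - Splits a nonterminal into two (n-1 such steps)
  - Converts a nonterminal to terminal (n such steps)
Total = (n-1) + n = 2n - 1
= 2(8) - 1
= 16 - 1
= 15

15


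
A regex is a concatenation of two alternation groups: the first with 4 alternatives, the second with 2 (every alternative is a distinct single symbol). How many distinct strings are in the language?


First group: 4 alternatives
Second group: 2 alternatives
Concatenation: each choice from group 1 pairs with each from group 2
Total = 4 x 2 = 8

8


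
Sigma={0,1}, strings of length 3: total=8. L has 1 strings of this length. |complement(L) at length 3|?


Alphabet: {0,1}
String length: 3
Total strings of length 3 = 2^3 = 8
Strings in L = 1
Complement = total - |L|
= 8 - 1
= 7

7


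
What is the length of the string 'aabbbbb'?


String: 'aabbbbb'
Counting characters:
  'a' appears 2 time(s)
  'b' appears 5 time(s)
Total length = 2 + 5 = 7

7


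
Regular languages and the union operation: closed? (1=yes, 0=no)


Regular languages are closed under all standard operations:
- Union: Yes (product construction)
- Intersection: Yes (product construction)
- Complement: Yes (swap accept/reject)
- Concatenation: Yes (NFA construction)
Operation: union -> Closed

1
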